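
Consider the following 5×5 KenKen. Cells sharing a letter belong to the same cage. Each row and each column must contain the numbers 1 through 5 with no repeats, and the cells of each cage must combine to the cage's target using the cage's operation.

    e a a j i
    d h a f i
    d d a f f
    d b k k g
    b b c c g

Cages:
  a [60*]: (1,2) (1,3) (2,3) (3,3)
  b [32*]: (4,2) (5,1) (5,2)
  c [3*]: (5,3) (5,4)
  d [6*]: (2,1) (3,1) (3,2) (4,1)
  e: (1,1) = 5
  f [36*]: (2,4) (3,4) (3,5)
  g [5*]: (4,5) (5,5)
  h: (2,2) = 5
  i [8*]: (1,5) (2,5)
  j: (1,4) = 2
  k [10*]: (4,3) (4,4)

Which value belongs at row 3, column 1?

Cage e is a single given cell, leaving (1,1) = 5.
J is a freebie; hence (1,4) = 2.
2 is placed in row 1; hence (1,5) = 4.
Cage h is given, so (2,2) = 5.
Cage f has product 36, leaving (2,4) = 3.
4 is placed in column 5, so (2,5) = 2.
Cage d has product 6, so (3,2) = 1.
The 3 cells of cage f must have product 36; hence (3,4) = 4.
The 3 cells of cage f must have product 36, leaving (3,5) = 3.
Cage b needs product 32, leaving (4,2) = 4.
Column 4 already has 2; hence (4,4) = 5.
Row 4 already has 5; hence (4,5) = 1.
Cage b needs product 32, leaving (5,1) = 4.
Cage b needs product 32, leaving (5,2) = 2.
Column 4 already has 3; hence (5,4) = 1.
1 is placed in column 5, leaving (5,5) = 5.
Column 2 now contains 1, leaving (1,2) = 3.
Cage a needs product 60, leaving (1,3) = 1.
Row 2 now contains 2; hence (2,1) = 1.
The 4 cells of cage a must have product 60, which forces (2,3) = 4.
3 is placed in row 3; hence (3,1) = 2.
Cage a needs product 60, so (3,3) = 5.
The 4 cells of cage d must have product 6, so (4,1) = 3.
Row 4 already has 5, which forces (4,3) = 2.
1 is placed in row 5, so (5,3) = 3.
Filled in: 5 3 1 2 4 / 1 5 4 3 2 / 2 1 5 4 3 / 3 4 2 5 1 / 4 2 3 1 5.

2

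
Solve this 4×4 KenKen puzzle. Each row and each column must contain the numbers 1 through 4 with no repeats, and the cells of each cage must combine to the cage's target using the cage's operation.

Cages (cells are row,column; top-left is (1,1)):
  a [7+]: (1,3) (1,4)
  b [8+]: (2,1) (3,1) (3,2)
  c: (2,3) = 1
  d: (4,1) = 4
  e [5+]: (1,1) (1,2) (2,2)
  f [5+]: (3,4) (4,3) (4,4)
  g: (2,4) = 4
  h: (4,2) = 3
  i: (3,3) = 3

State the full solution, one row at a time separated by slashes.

Cage c is given, which forces (2,3) = 1.
Cage g is a single given cell; hence (2,4) = 4.
Cage i is a single given cell, leaving (3,3) = 3.
Cage d is given, which forces (4,1) = 4.
Cage h is given; hence (4,2) = 3.
Column 3 now contains 1, which forces (4,3) = 2.
Row 4 already has 3; hence (4,4) = 1.
Cage e needs sum 5; hence (1,1) = 2.
Column 2 already has 3, which forces (1,2) = 1.
Column 3 now contains 3, leaving (1,3) = 4.
Column 4 already has 4, so (1,4) = 3.
Cage b needs sum 8; hence (2,1) = 3.
Row 2 now contains 1, leaving (2,2) = 2.
The 3 cells of cage b must have sum 8, which forces (3,1) = 1.
Cage b needs sum 8, so (3,2) = 4.
1 is placed in column 4; hence (3,4) = 2.

2 1 4 3 / 3 2 1 4 / 1 4 3 2 / 4 3 2 1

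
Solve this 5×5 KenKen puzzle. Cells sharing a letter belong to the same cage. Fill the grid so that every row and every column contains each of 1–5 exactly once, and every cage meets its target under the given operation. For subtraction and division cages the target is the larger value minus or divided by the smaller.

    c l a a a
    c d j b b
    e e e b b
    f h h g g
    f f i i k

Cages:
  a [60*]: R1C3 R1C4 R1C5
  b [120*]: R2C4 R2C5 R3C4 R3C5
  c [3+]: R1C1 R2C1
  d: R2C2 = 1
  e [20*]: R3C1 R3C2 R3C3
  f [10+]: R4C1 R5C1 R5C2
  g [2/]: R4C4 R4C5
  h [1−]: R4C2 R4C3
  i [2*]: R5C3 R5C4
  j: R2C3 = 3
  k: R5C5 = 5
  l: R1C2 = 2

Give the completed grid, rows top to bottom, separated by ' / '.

L is a freebie; hence R1C2 = 2.
Cage d is a single given cell, leaving R2C2 = 1.
J is a freebie, which forces R2C3 = 3.
Cage k is a single given cell; hence R5C5 = 5.
Row 1 already has 2; hence R1C1 = 1.
Row 2 now contains 1, leaving R2C1 = 2.
2 is placed in row 2; hence R2C5 = 4.
Column 1 already has 2, leaving R5C1 = 4.
Row 5 now contains 4, leaving R5C2 = 3.
Column 5 now contains 4; hence R1C5 = 3.
4 is placed in row 2, leaving R2C4 = 5.
Column 1 already has 4; hence R3C1 = 5.
The 3 cells of cage e must have product 20, leaving R3C2 = 4.
Cage e needs product 20, which forces R3C3 = 1.
Column 5 now contains 3; hence R3C5 = 2.
The 3 cells of cage f must have sum 10, leaving R4C1 = 3.
Column 2 already has 4, so R4C2 = 5.
Row 4 already has 5; hence R4C3 = 4.
Column 5 already has 2; hence R4C5 = 1.
Column 3 now contains 1; hence R5C3 = 2.
Row 5 already has 2, leaving R5C4 = 1.
Column 3 already has 4, which forces R1C3 = 5.
Column 4 now contains 5, which forces R1C4 = 4.
2 is placed in row 3; hence R3C4 = 3.
Row 4 already has 1; hence R4C4 = 2.

1 2 5 4 3 / 2 1 3 5 4 / 5 4 1 3 2 / 3 5 4 2 1 / 4 3 2 1 5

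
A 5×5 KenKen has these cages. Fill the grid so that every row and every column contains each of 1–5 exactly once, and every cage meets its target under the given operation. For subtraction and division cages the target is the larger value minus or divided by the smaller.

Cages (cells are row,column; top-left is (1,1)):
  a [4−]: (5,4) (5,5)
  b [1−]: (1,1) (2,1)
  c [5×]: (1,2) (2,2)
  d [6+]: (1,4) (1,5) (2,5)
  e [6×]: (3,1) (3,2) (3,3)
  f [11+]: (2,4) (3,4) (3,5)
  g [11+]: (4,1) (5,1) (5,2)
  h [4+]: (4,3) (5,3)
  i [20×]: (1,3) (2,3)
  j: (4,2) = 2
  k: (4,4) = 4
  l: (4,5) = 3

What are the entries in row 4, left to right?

Cage j is a single given cell, which forces (4,2) = 2.
K is a freebie, leaving (4,4) = 4.
Cage l is given, so (4,5) = 3.
3 is placed in row 4, leaving (4,1) = 5.
3 is placed in row 4; hence (4,3) = 1.
Cage h's pair has sum 4, which forces (5,3) = 3.
Column 3 already has 3, so (3,3) = 2.
In row 2, 3 can only go at (2,1), so (2,1) = 3.
Column 1 now contains 3, which forces (3,1) = 1.
Cage e has product 6, which forces (3,2) = 3.
Row 3 now contains 1; hence (3,4) = 5.
Row 3 already has 5, leaving (3,5) = 4.
Column 1 already has 1, leaving (5,1) = 2.
Column 4 already has 5, which forces (5,4) = 1.
Row 5 now contains 1, which forces (5,5) = 5.
2 is placed in column 1, which forces (1,1) = 4.
Row 1 already has 4; hence (1,3) = 5.
Column 4 now contains 1, which forces (1,4) = 3.
Column 3 now contains 5, leaving (2,3) = 4.
Column 4 already has 5, so (2,4) = 2.
Row 2 already has 2, leaving (2,5) = 1.
Row 5 already has 5, which forces (5,2) = 4.
Row 1 now contains 5; hence (1,2) = 1.
Column 5 already has 1; hence (1,5) = 2.
1 is placed in row 2, which forces (2,2) = 5.
Filled in: 4 1 5 3 2 / 3 5 4 2 1 / 1 3 2 5 4 / 5 2 1 4 3 / 2 4 3 1 5.

5 2 1 4 3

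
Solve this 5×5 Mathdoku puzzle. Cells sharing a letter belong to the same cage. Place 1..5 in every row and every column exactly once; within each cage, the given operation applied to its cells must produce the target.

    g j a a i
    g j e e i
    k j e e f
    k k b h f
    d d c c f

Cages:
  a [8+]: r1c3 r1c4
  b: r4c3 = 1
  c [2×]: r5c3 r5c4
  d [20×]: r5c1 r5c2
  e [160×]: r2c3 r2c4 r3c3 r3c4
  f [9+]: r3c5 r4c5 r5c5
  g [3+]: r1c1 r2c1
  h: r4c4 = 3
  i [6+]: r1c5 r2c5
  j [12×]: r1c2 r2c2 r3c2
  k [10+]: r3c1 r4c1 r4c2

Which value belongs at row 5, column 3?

Cage b is given; hence r4c3 = 1.
Cage h is a single given cell, which forces r4c4 = 3.
Column 3 now contains 1, which forces r5c3 = 2.
2 is placed in row 5, which forces r5c4 = 1.
Cage a needs two cells with sum 8, leaving r1c3 = 3.
Column 4 already has 3, which forces r1c4 = 5.
The only place for 3 in row 2 is r2c2.
In row 2, 1 can only go at r2c1, so r2c1 = 1.
Column 1 now contains 1, which forces r1c1 = 2.
Column 1 now contains 2, leaving r4c1 = 5.
Column 1 now contains 5, so r5c1 = 4.
Row 5 now contains 4, so r5c2 = 5.
Row 5 now contains 4, which forces r5c5 = 3.
4 is placed in column 1; hence r3c1 = 3.
The 3 cells of cage k must have sum 10, which forces r4c2 = 2.
Row 4 now contains 2, which forces r4c5 = 4.
4 is placed in column 5, leaving r1c5 = 1.
Cage i needs two cells with sum 6, so r2c5 = 5.
4 is placed in column 5, so r3c5 = 2.
1 is placed in row 1, so r1c2 = 4.
Row 2 already has 5, so r2c3 = 4.
The 4 cells of cage e must have product 160, which forces r2c4 = 2.
Cage j needs product 12; hence r3c2 = 1.
The 4 cells of cage e must have product 160, which forces r3c3 = 5.
2 is placed in row 3, so r3c4 = 4.
Completed grid: 2 4 3 5 1 / 1 3 4 2 5 / 3 1 5 4 2 / 5 2 1 3 4 / 4 5 2 1 3.

2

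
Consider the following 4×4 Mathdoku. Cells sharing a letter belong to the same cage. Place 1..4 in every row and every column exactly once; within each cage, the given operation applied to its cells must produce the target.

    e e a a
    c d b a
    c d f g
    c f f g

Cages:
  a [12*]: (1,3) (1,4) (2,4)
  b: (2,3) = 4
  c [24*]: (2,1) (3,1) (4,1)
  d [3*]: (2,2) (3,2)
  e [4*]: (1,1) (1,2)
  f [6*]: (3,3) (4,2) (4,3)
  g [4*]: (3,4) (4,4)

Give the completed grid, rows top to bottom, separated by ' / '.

1 4 2 3 / 3 1 4 2 / 2 3 1 4 / 4 2 3 1

Cage b is a single given cell, so (2,3) = 4.
Row 1 needs a 2, and only (1,3) is open for it.
Cage a needs product 12, which forces (1,4) = 3.
The 3 cells of cage a must have product 12, so (2,4) = 2.
Cage f has product 6, so (4,2) = 2.
Row 2 already has 2, so (2,1) = 3.
Row 2 already has 3, so (2,2) = 1.
Cage c needs product 24, which forces (3,1) = 2.
Column 2 already has 1, so (3,2) = 3.
3 is placed in row 3, which forces (3,3) = 1.
Row 3 already has 1, leaving (3,4) = 4.
Cage c has product 24; hence (4,1) = 4.
Column 3 already has 1, so (4,3) = 3.
Column 4 now contains 4, which forces (4,4) = 1.
Column 1 already has 4; hence (1,1) = 1.
Column 2 already has 1, leaving (1,2) = 4.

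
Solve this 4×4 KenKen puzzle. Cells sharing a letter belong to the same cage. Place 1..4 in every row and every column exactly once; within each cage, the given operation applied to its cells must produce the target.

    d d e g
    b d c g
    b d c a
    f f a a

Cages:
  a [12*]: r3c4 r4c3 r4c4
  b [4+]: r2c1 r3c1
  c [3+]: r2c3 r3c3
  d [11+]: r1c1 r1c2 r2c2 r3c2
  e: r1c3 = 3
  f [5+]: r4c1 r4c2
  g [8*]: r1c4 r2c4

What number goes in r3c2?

4

E is a freebie, leaving r1c3 = 3.
Row 1 needs a 1, and only r1c2 is open for it.
The 4 cells of cage d must have sum 11, leaving r1c1 = 4.
Row 1 now contains 4; hence r1c4 = 2.
Column 4 already has 2; hence r2c4 = 4.
4 is placed in row 2, leaving r2c2 = 2.
2 is placed in row 2; hence r2c3 = 1.
Cage d needs sum 11, leaving r3c2 = 4.
1 is placed in column 3; hence r3c3 = 2.
Column 2 now contains 4, leaving r4c2 = 3.
Cage a needs product 12, leaving r4c3 = 4.
3 is placed in row 4, leaving r4c4 = 1.
Row 2 now contains 1, leaving r2c1 = 3.
The two cells of cage b must have sum 4, which forces r3c1 = 1.
Column 4 now contains 1, so r3c4 = 3.
1 is placed in row 4, which forces r4c1 = 2.
The full grid is 4 1 3 2 / 3 2 1 4 / 1 4 2 3 / 2 3 4 1.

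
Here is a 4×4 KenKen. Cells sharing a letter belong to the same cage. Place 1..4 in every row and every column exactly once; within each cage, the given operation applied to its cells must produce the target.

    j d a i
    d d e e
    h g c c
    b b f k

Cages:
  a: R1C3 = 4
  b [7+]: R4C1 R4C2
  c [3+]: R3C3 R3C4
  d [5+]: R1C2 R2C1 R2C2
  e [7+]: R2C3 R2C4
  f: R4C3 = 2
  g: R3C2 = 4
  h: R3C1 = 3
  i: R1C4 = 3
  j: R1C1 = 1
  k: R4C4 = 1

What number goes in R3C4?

2

J is a freebie; hence R1C1 = 1.
Row 1 already has 1, leaving R1C2 = 2.
Cage a is a single given cell; hence R1C3 = 4.
Cage i is a single given cell; hence R1C4 = 3.
Column 1 already has 1, which forces R2C1 = 2.
Column 3 already has 4, so R2C3 = 3.
3 is placed in column 4, so R2C4 = 4.
H is a freebie, which forces R3C1 = 3.
Cage g is a single given cell, so R3C2 = 4.
Column 1 now contains 3; hence R4C1 = 4.
Column 2 already has 4, leaving R4C2 = 3.
Cage f is given, leaving R4C3 = 2.
K is a freebie, which forces R4C4 = 1.
Row 2 already has 3; hence R2C2 = 1.
Column 3 now contains 2, leaving R3C3 = 1.
Column 4 now contains 1, so R3C4 = 2.
Completed grid: 1 2 4 3 / 2 1 3 4 / 3 4 1 2 / 4 3 2 1.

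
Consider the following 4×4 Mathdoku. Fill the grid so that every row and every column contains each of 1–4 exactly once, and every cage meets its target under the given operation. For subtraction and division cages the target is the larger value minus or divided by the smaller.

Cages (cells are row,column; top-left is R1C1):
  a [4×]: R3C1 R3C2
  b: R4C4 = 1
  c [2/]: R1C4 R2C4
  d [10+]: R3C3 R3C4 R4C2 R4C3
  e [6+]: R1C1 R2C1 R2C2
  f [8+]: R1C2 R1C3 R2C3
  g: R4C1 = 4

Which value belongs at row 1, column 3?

G is a freebie, which forces R4C1 = 4.
Cage b is given, which forces R4C4 = 1.
Column 1 now contains 4; hence R3C1 = 1.
The two cells of cage a must have product 4, leaving R3C2 = 4.
Cage e has sum 6; hence R2C2 = 1.
Row 1 needs a 1, and only R1C3 is open for it.
The 3 cells of cage f must have sum 8; hence R1C2 = 3.
Cage f has sum 8, so R2C3 = 4.
4 is placed in row 2, so R2C4 = 2.
2 is placed in column 4, so R3C4 = 3.
Column 2 already has 3, so R4C2 = 2.
Row 4 already has 2; hence R4C3 = 3.
Row 1 now contains 3, leaving R1C1 = 2.
2 is placed in column 4, so R1C4 = 4.
Row 2 now contains 2, so R2C1 = 3.
Row 3 now contains 3, so R3C3 = 2.
The full grid is 2 3 1 4 / 3 1 4 2 / 1 4 2 3 / 4 2 3 1.

1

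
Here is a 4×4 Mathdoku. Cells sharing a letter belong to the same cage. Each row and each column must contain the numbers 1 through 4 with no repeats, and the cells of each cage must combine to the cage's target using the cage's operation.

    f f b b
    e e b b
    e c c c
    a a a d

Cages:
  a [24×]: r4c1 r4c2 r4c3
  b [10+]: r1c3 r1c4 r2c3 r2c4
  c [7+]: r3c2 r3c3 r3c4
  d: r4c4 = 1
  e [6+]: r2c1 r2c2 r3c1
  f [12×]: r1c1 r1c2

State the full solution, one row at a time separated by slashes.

D is a freebie, leaving r4c4 = 1.
Row 1 needs a 1, and only r1c3 is open for it.
The 3 cells of cage c must have sum 7, so r3c2 = 1.
The 3 cells of cage e must have sum 6, which forces r2c1 = 1.
Row 1 needs a 2, and only r1c4 is open for it.
The 3 cells of cage c must have sum 7, which forces r3c3 = 2.
Column 4 already has 2, so r3c4 = 4.
Cage e needs sum 6, which forces r2c2 = 2.
Cage b needs sum 10; hence r2c3 = 4.
4 is placed in column 4, leaving r2c4 = 3.
Row 3 already has 2, which forces r3c1 = 3.
Column 3 now contains 4, which forces r4c3 = 3.
Column 1 now contains 3; hence r1c1 = 4.
The two cells of cage f must have product 12, which forces r1c2 = 3.
Cage a has product 24; hence r4c1 = 2.
Row 4 now contains 3, leaving r4c2 = 4.

4 3 1 2 / 1 2 4 3 / 3 1 2 4 / 2 4 3 1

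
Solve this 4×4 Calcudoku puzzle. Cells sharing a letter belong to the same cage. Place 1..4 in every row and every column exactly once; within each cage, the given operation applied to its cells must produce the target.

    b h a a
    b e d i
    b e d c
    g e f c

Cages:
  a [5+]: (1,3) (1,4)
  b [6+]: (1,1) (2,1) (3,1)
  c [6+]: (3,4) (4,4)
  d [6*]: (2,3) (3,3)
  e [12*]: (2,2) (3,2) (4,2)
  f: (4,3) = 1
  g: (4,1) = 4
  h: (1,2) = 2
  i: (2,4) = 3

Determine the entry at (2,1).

Cage h is a single given cell, which forces (1,2) = 2.
Cage i is given, so (2,4) = 3.
Cage g is a single given cell, which forces (4,1) = 4.
F is a freebie, which forces (4,3) = 1.
4 is placed in row 4, so (4,4) = 2.
The two cells of cage a must have sum 5, so (1,3) = 4.
Cage a needs two cells with sum 5, so (1,4) = 1.
Row 2 now contains 3; hence (2,3) = 2.
Cage d needs two cells with product 6, which forces (3,3) = 3.
Column 4 already has 2, which forces (3,4) = 4.
Row 4 already has 1; hence (4,2) = 3.
Row 1 already has 1; hence (1,1) = 3.
2 is placed in row 2, leaving (2,1) = 1.
The 3 cells of cage e must have product 12, so (2,2) = 4.
The 3 cells of cage b must have sum 6, which forces (3,1) = 2.
Row 3 already has 4, leaving (3,2) = 1.
The full grid is 3 2 4 1 / 1 4 2 3 / 2 1 3 4 / 4 3 1 2.

1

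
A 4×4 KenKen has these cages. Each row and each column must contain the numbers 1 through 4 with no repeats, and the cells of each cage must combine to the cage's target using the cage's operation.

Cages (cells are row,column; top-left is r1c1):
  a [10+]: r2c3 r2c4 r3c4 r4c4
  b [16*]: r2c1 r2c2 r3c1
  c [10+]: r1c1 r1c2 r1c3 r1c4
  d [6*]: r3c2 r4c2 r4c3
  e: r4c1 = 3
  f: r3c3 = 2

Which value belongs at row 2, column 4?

2

Cage f is given, which forces r3c3 = 2.
Cage e is a single given cell, which forces r4c1 = 3.
3 is placed in row 4, so r4c3 = 1.
Cage b has product 16, which forces r2c1 = 1.
Cage b needs product 16; hence r2c2 = 4.
4 is placed in row 2; hence r2c3 = 3.
3 is placed in row 2, leaving r2c4 = 2.
Row 3 already has 2; hence r3c1 = 4.
Cage d has product 6, which forces r3c2 = 3.
Row 3 now contains 3, leaving r3c4 = 1.
1 is placed in row 4, which forces r4c2 = 2.
Column 4 now contains 2, which forces r4c4 = 4.
Column 1 now contains 4, so r1c1 = 2.
Column 2 already has 2; hence r1c2 = 1.
3 is placed in column 3; hence r1c3 = 4.
4 is placed in column 4, leaving r1c4 = 3.
Filled in: 2 1 4 3 / 1 4 3 2 / 4 3 2 1 / 3 2 1 4.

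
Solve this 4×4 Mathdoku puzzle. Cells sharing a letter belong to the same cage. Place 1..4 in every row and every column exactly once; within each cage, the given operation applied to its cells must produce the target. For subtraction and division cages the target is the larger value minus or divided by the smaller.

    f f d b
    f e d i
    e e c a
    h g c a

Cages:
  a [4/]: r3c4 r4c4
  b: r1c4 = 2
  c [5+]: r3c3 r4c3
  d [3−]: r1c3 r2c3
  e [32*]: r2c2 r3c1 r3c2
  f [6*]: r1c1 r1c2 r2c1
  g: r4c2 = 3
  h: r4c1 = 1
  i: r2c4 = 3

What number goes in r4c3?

B is a freebie, so r1c4 = 2.
Cage e needs product 32, leaving r2c2 = 4.
Row 2 already has 4, so r2c3 = 1.
Cage i is given, so r2c4 = 3.
Cage e needs product 32, so r3c1 = 4.
Cage e has product 32, leaving r3c2 = 2.
Row 3 already has 2; hence r3c3 = 3.
4 is placed in row 3; hence r3c4 = 1.
Cage h is a single given cell, leaving r4c1 = 1.
Cage g is given, so r4c2 = 3.
Column 4 now contains 1; hence r4c4 = 4.
Column 1 now contains 1; hence r1c1 = 3.
Column 2 already has 3, so r1c2 = 1.
1 is placed in column 3, so r1c3 = 4.
Row 2 now contains 3; hence r2c1 = 2.
Row 4 already has 4, which forces r4c3 = 2.
Filled in: 3 1 4 2 / 2 4 1 3 / 4 2 3 1 / 1 3 2 4.

2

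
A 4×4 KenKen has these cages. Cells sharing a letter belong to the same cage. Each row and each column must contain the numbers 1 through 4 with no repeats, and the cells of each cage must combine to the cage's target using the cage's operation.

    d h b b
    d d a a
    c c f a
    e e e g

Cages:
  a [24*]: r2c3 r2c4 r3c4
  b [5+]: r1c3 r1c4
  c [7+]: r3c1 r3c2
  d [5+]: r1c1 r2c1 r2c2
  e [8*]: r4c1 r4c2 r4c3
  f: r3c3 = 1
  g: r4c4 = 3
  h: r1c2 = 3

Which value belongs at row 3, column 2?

4

Cage h is a single given cell, leaving r1c2 = 3.
Column 2 now contains 3, leaving r3c2 = 4.
Cage f is given, which forces r3c3 = 1.
Cage g is a single given cell, leaving r4c4 = 3.
Cage b needs two cells with sum 5; hence r1c3 = 4.
The two cells of cage b must have sum 5, so r1c4 = 1.
Cage a needs product 24; hence r2c3 = 3.
Cage a needs product 24, which forces r2c4 = 4.
Row 3 now contains 4; hence r3c1 = 3.
Column 4 already has 3, which forces r3c4 = 2.
Column 3 now contains 4, so r4c3 = 2.
1 is placed in row 1, leaving r1c1 = 2.
Row 2 now contains 3, leaving r2c1 = 1.
The 3 cells of cage d must have sum 5, leaving r2c2 = 2.
Cage e has product 8, which forces r4c1 = 4.
Row 4 now contains 2, so r4c2 = 1.
The full grid is 2 3 4 1 / 1 2 3 4 / 3 4 1 2 / 4 1 2 3.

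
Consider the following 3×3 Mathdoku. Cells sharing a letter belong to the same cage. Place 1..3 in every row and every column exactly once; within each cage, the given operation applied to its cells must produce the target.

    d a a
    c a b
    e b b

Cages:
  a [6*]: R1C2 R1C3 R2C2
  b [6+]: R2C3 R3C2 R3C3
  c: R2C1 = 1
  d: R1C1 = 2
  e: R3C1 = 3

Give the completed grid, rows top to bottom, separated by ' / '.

2 3 1 / 1 2 3 / 3 1 2

Cage d is given, which forces R1C1 = 2.
Cage c is a single given cell, which forces R2C1 = 1.
E is a freebie; hence R3C1 = 3.
Cage a needs product 6, so R2C2 = 2.
Cage b needs sum 6, which forces R2C3 = 3.
Column 2 already has 2; hence R3C2 = 1.
Row 3 now contains 1, which forces R3C3 = 2.
Column 2 already has 1, which forces R1C2 = 3.
Column 3 already has 3, so R1C3 = 1.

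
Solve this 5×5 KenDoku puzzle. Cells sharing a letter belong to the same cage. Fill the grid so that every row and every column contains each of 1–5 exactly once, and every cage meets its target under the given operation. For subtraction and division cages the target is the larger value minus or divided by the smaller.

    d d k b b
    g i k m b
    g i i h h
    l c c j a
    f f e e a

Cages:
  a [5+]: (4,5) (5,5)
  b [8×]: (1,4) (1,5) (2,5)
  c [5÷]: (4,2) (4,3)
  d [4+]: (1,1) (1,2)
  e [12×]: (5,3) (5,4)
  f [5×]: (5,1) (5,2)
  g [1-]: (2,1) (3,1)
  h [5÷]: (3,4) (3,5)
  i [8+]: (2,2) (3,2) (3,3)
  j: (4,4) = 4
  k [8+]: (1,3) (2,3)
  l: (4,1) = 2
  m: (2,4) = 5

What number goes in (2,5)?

1

Cage m is a single given cell; hence (2,4) = 5.
Column 4 now contains 5, leaving (3,4) = 1.
Row 3 now contains 1, leaving (3,5) = 5.
L is a freebie, which forces (4,1) = 2.
Cage j is a single given cell; hence (4,4) = 4.
4 is placed in column 4, leaving (5,4) = 3.
The two cells of cage k must have sum 8; hence (1,3) = 5.
4 is placed in column 4, so (1,4) = 2.
5 is placed in row 2, leaving (2,3) = 3.
Column 3 already has 5, so (4,3) = 1.
Row 4 already has 1, which forces (4,5) = 3.
3 is placed in row 5, so (5,3) = 4.
Row 5 now contains 4; hence (5,5) = 2.
3 is placed in row 2, which forces (2,1) = 4.
Cage i needs sum 8, leaving (2,2) = 2.
Row 2 already has 4; hence (2,5) = 1.
The two cells of cage g must have difference 1, leaving (3,1) = 3.
Cage i has sum 8, so (3,2) = 4.
Column 3 already has 4, so (3,3) = 2.
Row 4 already has 1, which forces (4,2) = 5.
Column 2 now contains 5, leaving (5,2) = 1.
Column 1 already has 3; hence (1,1) = 1.
1 is placed in column 2, which forces (1,2) = 3.
Column 5 now contains 1; hence (1,5) = 4.
Row 5 now contains 1, so (5,1) = 5.
Filled in: 1 3 5 2 4 / 4 2 3 5 1 / 3 4 2 1 5 / 2 5 1 4 3 / 5 1 4 3 2.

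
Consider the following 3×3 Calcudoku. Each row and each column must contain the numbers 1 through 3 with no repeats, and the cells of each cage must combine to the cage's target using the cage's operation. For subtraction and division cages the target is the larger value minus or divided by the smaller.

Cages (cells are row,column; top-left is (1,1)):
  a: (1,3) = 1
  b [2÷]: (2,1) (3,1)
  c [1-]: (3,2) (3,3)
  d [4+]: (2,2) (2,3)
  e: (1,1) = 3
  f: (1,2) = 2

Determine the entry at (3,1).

1

Cage e is given, so (1,1) = 3.
Cage f is a single given cell; hence (1,2) = 2.
Cage a is given, leaving (1,3) = 1.
1 is placed in column 3, leaving (2,3) = 3.
3 is placed in column 3; hence (3,3) = 2.
Cage b needs two cells with quotient 2, leaving (2,1) = 2.
Row 2 now contains 3, so (2,2) = 1.
Row 3 now contains 2; hence (3,1) = 1.
Column 2 already has 1; hence (3,2) = 3.
Filled in: 3 2 1 / 2 1 3 / 1 3 2.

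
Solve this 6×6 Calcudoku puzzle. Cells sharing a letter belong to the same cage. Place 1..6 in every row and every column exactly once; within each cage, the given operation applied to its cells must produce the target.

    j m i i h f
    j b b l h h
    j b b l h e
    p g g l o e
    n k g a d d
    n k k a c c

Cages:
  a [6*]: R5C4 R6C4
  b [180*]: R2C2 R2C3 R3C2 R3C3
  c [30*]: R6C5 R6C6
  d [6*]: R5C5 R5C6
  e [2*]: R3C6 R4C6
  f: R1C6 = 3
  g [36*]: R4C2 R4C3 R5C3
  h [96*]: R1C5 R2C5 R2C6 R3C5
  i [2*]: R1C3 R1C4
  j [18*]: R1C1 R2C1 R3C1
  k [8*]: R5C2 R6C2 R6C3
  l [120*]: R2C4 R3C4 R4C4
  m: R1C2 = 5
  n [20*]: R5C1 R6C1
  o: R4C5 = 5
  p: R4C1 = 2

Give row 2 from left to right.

Cage m is a single given cell; hence R1C2 = 5.
F is a freebie; hence R1C6 = 3.
P is a freebie, so R4C1 = 2.
O is a freebie; hence R4C5 = 5.
2 is placed in row 4, which forces R4C6 = 1.
Column 5 now contains 5, which forces R6C5 = 6.
Row 6 now contains 6, which forces R6C6 = 5.
Cage h needs product 96, leaving R2C6 = 4.
Column 6 now contains 1, so R3C6 = 2.
Cage n needs two cells with product 20, which forces R5C1 = 5.
Column 6 already has 2, which forces R5C6 = 6.
Row 6 now contains 5, so R6C1 = 4.
Cage k needs product 8; hence R5C2 = 4.
Cage d needs two cells with product 6, leaving R5C5 = 1.
The only place for 4 in row 1 is R1C5.
Cage h needs product 96, which forces R2C5 = 2.
4 is placed in column 5, leaving R3C5 = 3.
Cage j needs product 18, leaving R2C1 = 3.
Row 1 needs a 6, and only R1C1 is open for it.
Column 1 now contains 6, leaving R3C1 = 1.
1 is placed in row 3; hence R3C2 = 6.
Row 3 already has 6, so R3C3 = 5.
5 is placed in row 3, leaving R3C4 = 4.
Column 2 already has 6, which forces R4C2 = 3.
Column 4 already has 4; hence R4C4 = 6.
Column 2 already has 6, so R2C2 = 1.
Column 3 already has 5, which forces R2C3 = 6.
6 is placed in column 4, which forces R2C4 = 5.
Row 4 now contains 6, leaving R4C3 = 4.
Cage g needs product 36, which forces R5C3 = 3.
Row 5 already has 3, which forces R5C4 = 2.
1 is placed in column 2, so R6C2 = 2.
2 is placed in row 6; hence R6C3 = 1.
2 is placed in column 4, so R6C4 = 3.
Column 3 now contains 1; hence R1C3 = 2.
2 is placed in column 4, which forces R1C4 = 1.
Filled in: 6 5 2 1 4 3 / 3 1 6 5 2 4 / 1 6 5 4 3 2 / 2 3 4 6 5 1 / 5 4 3 2 1 6 / 4 2 1 3 6 5.

3 1 6 5 2 4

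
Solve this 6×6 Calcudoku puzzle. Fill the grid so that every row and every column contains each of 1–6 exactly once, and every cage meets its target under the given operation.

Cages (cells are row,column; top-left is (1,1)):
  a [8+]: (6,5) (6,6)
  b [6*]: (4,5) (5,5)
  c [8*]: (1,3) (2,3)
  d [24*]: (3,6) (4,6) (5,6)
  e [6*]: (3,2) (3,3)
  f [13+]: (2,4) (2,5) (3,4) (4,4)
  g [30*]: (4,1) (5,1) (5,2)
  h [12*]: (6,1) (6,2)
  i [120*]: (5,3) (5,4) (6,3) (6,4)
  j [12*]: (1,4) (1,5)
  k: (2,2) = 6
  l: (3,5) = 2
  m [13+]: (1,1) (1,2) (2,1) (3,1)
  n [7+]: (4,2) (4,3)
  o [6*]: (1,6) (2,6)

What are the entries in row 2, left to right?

K is a freebie; hence (2,2) = 6.
L is a freebie, leaving (3,5) = 2.
Cage e needs two cells with product 6, so (3,2) = 1.
Cage e's pair has product 6; hence (3,3) = 6.
Row 1 needs a 1, and only (1,1) is open for it.
In row 1, 5 can only go at (1,2), so (1,2) = 5.
The only place for 6 in column 1 is (6,1).
Cage h's pair has product 12; hence (6,2) = 2.
Column 2 already has 2, which forces (5,2) = 3.
Column 2 already has 3, so (4,2) = 4.
Cage n's pair has sum 7, leaving (4,3) = 3.
Column 6 needs a 5, and only (6,6) is open for it.
Row 6 now contains 5, which forces (6,5) = 3.
The 4 cells of cage i must have product 120, so (5,3) = 5.
The 4 cells of cage i must have product 120, which forces (5,4) = 6.
Row 5 already has 6, so (5,5) = 1.
Row 5 now contains 1, which forces (5,6) = 4.
4 is placed in column 6, which forces (3,6) = 3.
The 3 cells of cage g must have product 30, leaving (4,1) = 5.
Column 5 now contains 1, leaving (4,5) = 6.
The 3 cells of cage d must have product 24; hence (4,6) = 2.
Row 5 now contains 5, leaving (5,1) = 2.
The two cells of cage j must have product 12; hence (1,4) = 3.
Column 5 now contains 6, so (1,5) = 4.
2 is placed in column 6, which forces (1,6) = 6.
The 4 cells of cage m must have sum 13, so (2,1) = 3.
3 is placed in column 4, so (2,4) = 2.
Column 5 already has 4, so (2,5) = 5.
2 is placed in column 6, so (2,6) = 1.
Column 1 already has 5, so (3,1) = 4.
4 is placed in row 3, which forces (3,4) = 5.
Row 4 already has 2, so (4,4) = 1.
Column 4 now contains 1; hence (6,4) = 4.
4 is placed in row 1, which forces (1,3) = 2.
Row 2 already has 2, leaving (2,3) = 4.
4 is placed in row 6; hence (6,3) = 1.
Completed grid: 1 5 2 3 4 6 / 3 6 4 2 5 1 / 4 1 6 5 2 3 / 5 4 3 1 6 2 / 2 3 5 6 1 4 / 6 2 1 4 3 5.

3 6 4 2 5 1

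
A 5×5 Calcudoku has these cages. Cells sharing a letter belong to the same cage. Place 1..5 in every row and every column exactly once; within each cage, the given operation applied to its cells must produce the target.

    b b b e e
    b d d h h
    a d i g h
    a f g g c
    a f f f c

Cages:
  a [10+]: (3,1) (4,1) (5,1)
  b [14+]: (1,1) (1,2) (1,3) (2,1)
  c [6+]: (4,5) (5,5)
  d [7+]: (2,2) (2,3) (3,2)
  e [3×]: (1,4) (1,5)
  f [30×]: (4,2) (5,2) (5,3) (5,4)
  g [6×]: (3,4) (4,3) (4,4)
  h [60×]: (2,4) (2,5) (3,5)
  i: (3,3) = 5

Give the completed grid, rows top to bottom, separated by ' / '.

2 5 4 3 1 / 3 1 2 4 5 / 1 4 5 2 3 / 5 2 3 1 4 / 4 3 1 5 2

Cage i is a single given cell; hence (3,3) = 5.
The only place for 4 in column 4 is (2,4).
Cage h needs product 60, so (2,5) = 5.
Cage h has product 60, so (3,5) = 3.
The two cells of cage e must have product 3, leaving (1,4) = 3.
Column 5 now contains 3, which forces (1,5) = 1.
Cage b has sum 14, so (2,1) = 3.
Cage g needs product 6, so (4,3) = 3.
Cage d needs sum 7; hence (3,2) = 4.
Cage f has product 30, so (5,2) = 3.
4 is placed in row 3, which forces (3,1) = 1.
Row 3 now contains 1, so (3,4) = 2.
Column 4 already has 2; hence (4,4) = 1.
Column 4 now contains 1, leaving (5,4) = 5.
The 3 cells of cage a must have sum 10, which forces (4,1) = 5.
Cage f has product 30, leaving (4,2) = 2.
Row 4 now contains 2, so (4,5) = 4.
Row 5 already has 5, leaving (5,1) = 4.
Cage f has product 30, so (5,3) = 1.
4 is placed in column 5, which forces (5,5) = 2.
Column 1 now contains 4; hence (1,1) = 2.
Column 2 now contains 2; hence (1,2) = 5.
Cage b has sum 14, so (1,3) = 4.
Column 2 now contains 2, which forces (2,2) = 1.
Column 3 already has 1, so (2,3) = 2.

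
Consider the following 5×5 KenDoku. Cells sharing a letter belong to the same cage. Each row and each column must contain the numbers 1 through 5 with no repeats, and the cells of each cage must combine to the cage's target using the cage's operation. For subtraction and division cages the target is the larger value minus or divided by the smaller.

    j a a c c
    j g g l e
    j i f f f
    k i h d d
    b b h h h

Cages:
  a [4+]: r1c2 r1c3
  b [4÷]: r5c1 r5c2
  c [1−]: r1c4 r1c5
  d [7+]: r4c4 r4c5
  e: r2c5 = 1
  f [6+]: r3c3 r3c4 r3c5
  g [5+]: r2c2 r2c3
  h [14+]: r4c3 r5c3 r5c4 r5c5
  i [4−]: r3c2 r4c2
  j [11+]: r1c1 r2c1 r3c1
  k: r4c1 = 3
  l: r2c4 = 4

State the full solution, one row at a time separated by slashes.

2 3 1 5 4 / 5 2 3 4 1 / 4 5 2 1 3 / 3 1 4 2 5 / 1 4 5 3 2

Cage l is given; hence r2c4 = 4.
Cage e is a single given cell, which forces r2c5 = 1.
Cage k is a single given cell, which forces r4c1 = 3.
Row 2 needs a 5, and only r2c1 is open for it.
In row 1, 5 can only go at r1c4, so r1c4 = 5.
Cage c needs two cells with difference 1, which forces r1c5 = 4.
Column 4 now contains 5, leaving r4c4 = 2.
Cage d's pair has sum 7, leaving r4c5 = 5.
Row 1 now contains 4, leaving r1c1 = 2.
Cage j has sum 11, so r3c1 = 4.
Cage i's pair has difference 4, so r3c2 = 5.
5 is placed in row 4, which forces r4c2 = 1.
5 is placed in row 4, which forces r4c3 = 4.
4 is placed in column 1, so r5c1 = 1.
Column 2 already has 1, which forces r5c2 = 4.
The 4 cells of cage h must have sum 14, so r5c3 = 5.
Cage h needs sum 14; hence r5c4 = 3.
The 4 cells of cage h must have sum 14, which forces r5c5 = 2.
Column 2 already has 1; hence r1c2 = 3.
Cage a needs two cells with sum 4, which forces r1c3 = 1.
Column 2 now contains 3; hence r2c2 = 2.
Row 2 already has 2, which forces r2c3 = 3.
Cage f has sum 6, which forces r3c3 = 2.
3 is placed in column 4, so r3c4 = 1.
Column 5 now contains 2; hence r3c5 = 3.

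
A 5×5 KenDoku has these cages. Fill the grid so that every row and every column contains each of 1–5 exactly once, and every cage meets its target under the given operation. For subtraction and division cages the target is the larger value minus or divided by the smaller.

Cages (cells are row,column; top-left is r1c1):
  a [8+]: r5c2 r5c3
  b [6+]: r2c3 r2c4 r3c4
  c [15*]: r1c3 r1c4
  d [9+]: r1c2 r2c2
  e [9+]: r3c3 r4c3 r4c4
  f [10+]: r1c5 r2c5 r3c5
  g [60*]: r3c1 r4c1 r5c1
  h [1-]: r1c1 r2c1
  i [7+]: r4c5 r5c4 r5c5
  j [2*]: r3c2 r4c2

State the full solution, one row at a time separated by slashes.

Column 2 needs a 3, and only r5c2 is open for it.
Row 5 now contains 3; hence r5c3 = 5.
Column 3 now contains 5, so r1c3 = 3.
Cage c needs two cells with product 15; hence r1c4 = 5.
5 is placed in row 5; hence r5c1 = 4.
Row 1 already has 5, which forces r1c2 = 4.
Cage d needs two cells with sum 9, so r2c2 = 5.
Cage i needs sum 7, leaving r4c5 = 4.
Cage f needs sum 10, leaving r1c5 = 2.
Cage f has sum 10; hence r2c5 = 3.
Cage e needs sum 9, which forces r3c3 = 4.
Cage f has sum 10; hence r3c5 = 5.
Cage e has sum 9, so r4c3 = 2.
Row 4 now contains 4; hence r4c4 = 3.
Column 5 already has 2, so r5c5 = 1.
Row 1 already has 2, leaving r1c1 = 1.
Cage h needs two cells with difference 1, leaving r2c1 = 2.
2 is placed in column 3, which forces r2c3 = 1.
Cage b has sum 6, leaving r2c4 = 4.
Row 3 now contains 5, so r3c1 = 3.
Cage j's pair has product 2, which forces r3c2 = 2.
The 3 cells of cage b must have sum 6, which forces r3c4 = 1.
Row 4 already has 3, so r4c1 = 5.
Row 4 already has 2; hence r4c2 = 1.
Row 5 already has 1, leaving r5c4 = 2.

1 4 3 5 2 / 2 5 1 4 3 / 3 2 4 1 5 / 5 1 2 3 4 / 4 3 5 2 1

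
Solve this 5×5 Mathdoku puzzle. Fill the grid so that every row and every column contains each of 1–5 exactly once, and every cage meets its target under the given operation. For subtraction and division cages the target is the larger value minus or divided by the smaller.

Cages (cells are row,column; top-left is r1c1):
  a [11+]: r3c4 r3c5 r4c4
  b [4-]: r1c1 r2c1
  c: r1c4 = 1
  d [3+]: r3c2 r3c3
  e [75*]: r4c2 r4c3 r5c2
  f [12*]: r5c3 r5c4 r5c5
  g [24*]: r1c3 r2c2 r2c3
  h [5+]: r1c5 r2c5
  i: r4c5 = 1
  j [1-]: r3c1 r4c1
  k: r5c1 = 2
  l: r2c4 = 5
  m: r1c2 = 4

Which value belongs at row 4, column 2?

3

Cage m is a single given cell, so r1c2 = 4.
C is a freebie, which forces r1c4 = 1.
Cage l is given, which forces r2c4 = 5.
Cage e has product 75; hence r4c2 = 3.
The 3 cells of cage e must have product 75, leaving r4c3 = 5.
Cage i is given, which forces r4c5 = 1.
Cage k is given, leaving r5c1 = 2.
Cage e needs product 75, which forces r5c2 = 5.
Row 1 now contains 1, which forces r1c1 = 5.
The 3 cells of cage g must have product 24, which forces r1c3 = 3.
Row 1 now contains 3, so r1c5 = 2.
Row 2 now contains 5, so r2c1 = 1.
Column 2 now contains 3, so r2c2 = 2.
Cage g needs product 24, which forces r2c3 = 4.
Column 5 now contains 2, which forces r2c5 = 3.
5 is placed in column 1; hence r3c1 = 3.
Column 2 now contains 2, which forces r3c2 = 1.
Row 3 already has 1, leaving r3c3 = 2.
2 is placed in row 3, which forces r3c4 = 4.
4 is placed in row 3, leaving r3c5 = 5.
2 is placed in column 1; hence r4c1 = 4.
Column 4 already has 4; hence r4c4 = 2.
Cage f needs product 12; hence r5c3 = 1.
Column 4 already has 4, leaving r5c4 = 3.
3 is placed in column 5, so r5c5 = 4.
Completed grid: 5 4 3 1 2 / 1 2 4 5 3 / 3 1 2 4 5 / 4 3 5 2 1 / 2 5 1 3 4.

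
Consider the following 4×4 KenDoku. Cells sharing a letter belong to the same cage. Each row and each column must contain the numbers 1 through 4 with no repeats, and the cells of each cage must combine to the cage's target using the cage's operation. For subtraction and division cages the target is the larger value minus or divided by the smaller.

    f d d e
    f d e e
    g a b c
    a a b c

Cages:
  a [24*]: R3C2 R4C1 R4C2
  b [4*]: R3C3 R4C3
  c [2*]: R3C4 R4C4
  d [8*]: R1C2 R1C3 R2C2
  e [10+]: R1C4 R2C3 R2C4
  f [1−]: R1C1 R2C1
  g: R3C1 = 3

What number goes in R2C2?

Cage g is given, which forces R3C1 = 3.
Cage a has product 24; hence R4C2 = 3.
Row 1 needs a 3, and only R1C4 is open for it.
The 3 cells of cage e must have sum 10, which forces R2C3 = 3.
Cage e has sum 10; hence R2C4 = 4.
Column 1 needs a 4, and only R4C1 is open for it.
Cage a has product 24, leaving R3C2 = 2.
Cage b's pair has product 4, so R3C3 = 4.
2 is placed in row 3, leaving R3C4 = 1.
4 is placed in row 4, leaving R4C3 = 1.
Column 4 already has 1; hence R4C4 = 2.
Cage d has product 8, so R1C2 = 4.
Column 3 already has 1; hence R1C3 = 2.
Column 2 now contains 2; hence R2C2 = 1.
Row 1 now contains 2, so R1C1 = 1.
Row 2 already has 1, which forces R2C1 = 2.
Filled in: 1 4 2 3 / 2 1 3 4 / 3 2 4 1 / 4 3 1 2.

1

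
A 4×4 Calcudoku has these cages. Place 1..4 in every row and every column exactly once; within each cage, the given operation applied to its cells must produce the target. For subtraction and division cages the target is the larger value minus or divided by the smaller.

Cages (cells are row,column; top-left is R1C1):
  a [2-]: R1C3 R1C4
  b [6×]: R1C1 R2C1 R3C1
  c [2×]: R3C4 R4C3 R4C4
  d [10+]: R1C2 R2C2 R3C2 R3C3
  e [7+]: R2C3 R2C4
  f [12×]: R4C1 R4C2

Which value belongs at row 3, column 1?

Cage c needs product 2, which forces R3C4 = 1.
The 3 cells of cage c must have product 2, which forces R4C3 = 1.
The 3 cells of cage c must have product 2, which forces R4C4 = 2.
The two cells of cage a must have difference 2, which forces R1C3 = 2.
Cage a needs two cells with difference 2, leaving R1C4 = 4.
Column 4 now contains 4, so R2C4 = 3.
3 is placed in row 2, which forces R2C3 = 4.
4 is placed in column 3, leaving R3C3 = 3.
Cage b needs product 6, leaving R1C1 = 3.
Cage d needs sum 10, which forces R1C2 = 1.
Cage b has product 6, leaving R2C1 = 1.
Cage d needs sum 10, which forces R2C2 = 2.
Row 3 already has 3, which forces R3C1 = 2.
Cage d needs sum 10; hence R3C2 = 4.
Column 1 already has 3, which forces R4C1 = 4.
Column 2 already has 4, leaving R4C2 = 3.
The full grid is 3 1 2 4 / 1 2 4 3 / 2 4 3 1 / 4 3 1 2.

2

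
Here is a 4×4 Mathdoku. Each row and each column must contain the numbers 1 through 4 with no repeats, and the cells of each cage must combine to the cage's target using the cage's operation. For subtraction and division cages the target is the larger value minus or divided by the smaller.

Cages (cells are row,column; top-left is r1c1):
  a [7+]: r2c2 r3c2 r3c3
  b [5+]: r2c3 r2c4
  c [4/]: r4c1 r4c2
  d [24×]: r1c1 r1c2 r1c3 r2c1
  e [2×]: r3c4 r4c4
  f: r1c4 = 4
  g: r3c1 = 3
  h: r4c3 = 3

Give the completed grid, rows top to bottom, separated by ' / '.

F is a freebie; hence r1c4 = 4.
Cage g is given, so r3c1 = 3.
Cage h is given, which forces r4c3 = 3.
Cage d has product 24, so r1c2 = 3.
Cage d needs product 24, which forces r2c1 = 4.
4 is placed in row 2, which forces r2c3 = 2.
4 is placed in column 1, which forces r4c1 = 1.
Row 4 already has 1; hence r4c2 = 4.
Row 4 already has 1; hence r4c4 = 2.
1 is placed in column 1; hence r1c1 = 2.
Column 3 now contains 2, so r1c3 = 1.
Row 2 now contains 2, so r2c2 = 1.
Cage b's pair has sum 5, which forces r2c4 = 3.
Cage a has sum 7, leaving r3c2 = 2.
The 3 cells of cage a must have sum 7, so r3c3 = 4.
Column 4 now contains 2, which forces r3c4 = 1.

2 3 1 4 / 4 1 2 3 / 3 2 4 1 / 1 4 3 2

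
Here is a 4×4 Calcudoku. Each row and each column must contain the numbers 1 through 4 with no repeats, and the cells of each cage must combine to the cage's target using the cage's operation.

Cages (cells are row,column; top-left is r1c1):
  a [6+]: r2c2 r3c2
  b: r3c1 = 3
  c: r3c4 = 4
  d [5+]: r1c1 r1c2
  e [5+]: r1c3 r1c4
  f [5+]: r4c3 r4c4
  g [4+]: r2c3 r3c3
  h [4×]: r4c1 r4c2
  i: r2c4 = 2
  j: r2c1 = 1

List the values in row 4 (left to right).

Cage j is a single given cell, which forces r2c1 = 1.
Row 2 already has 1, which forces r2c3 = 3.
Cage i is given, which forces r2c4 = 2.
Cage b is given, leaving r3c1 = 3.
Column 3 now contains 3, which forces r3c3 = 1.
Cage c is given, leaving r3c4 = 4.
Column 1 now contains 1, which forces r4c1 = 4.
4 is placed in row 4; hence r4c2 = 1.
4 is placed in row 4, so r4c3 = 2.
Row 4 now contains 1, so r4c4 = 3.
4 is placed in column 1, leaving r1c1 = 2.
Cage d needs two cells with sum 5; hence r1c2 = 3.
Column 3 already has 2, so r1c3 = 4.
3 is placed in column 4; hence r1c4 = 1.
2 is placed in row 2; hence r2c2 = 4.
Row 3 now contains 4; hence r3c2 = 2.
Filled in: 2 3 4 1 / 1 4 3 2 / 3 2 1 4 / 4 1 2 3.

4 1 2 3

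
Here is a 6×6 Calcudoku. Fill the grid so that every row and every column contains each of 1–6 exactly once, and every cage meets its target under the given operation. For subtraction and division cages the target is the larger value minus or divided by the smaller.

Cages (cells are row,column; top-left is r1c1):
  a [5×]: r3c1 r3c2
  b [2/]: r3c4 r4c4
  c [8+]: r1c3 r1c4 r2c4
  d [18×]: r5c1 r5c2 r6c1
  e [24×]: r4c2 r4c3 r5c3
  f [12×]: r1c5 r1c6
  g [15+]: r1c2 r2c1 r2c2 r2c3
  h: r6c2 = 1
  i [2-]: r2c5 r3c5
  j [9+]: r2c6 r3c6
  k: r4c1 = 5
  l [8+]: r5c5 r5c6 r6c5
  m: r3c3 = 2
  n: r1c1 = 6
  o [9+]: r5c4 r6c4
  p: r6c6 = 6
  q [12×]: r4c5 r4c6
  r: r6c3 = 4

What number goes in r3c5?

Cage n is a single given cell, so r1c1 = 6.
Cage m is a single given cell, leaving r3c3 = 2.
Cage k is a single given cell; hence r4c1 = 5.
Cage h is given; hence r6c2 = 1.
R is a freebie; hence r6c3 = 4.
Cage p is given, leaving r6c6 = 6.
Column 1 already has 5, which forces r3c1 = 1.
Column 2 already has 1, so r3c2 = 5.
Row 3 now contains 5, so r3c6 = 4.
Cage e has product 24, which forces r4c2 = 4.
Column 1 now contains 1, so r5c1 = 2.
Row 6 already has 1, which forces r6c1 = 3.
Row 6 now contains 3, so r6c4 = 5.
Row 6 already has 5, so r6c5 = 2.
The two cells of cage f must have product 12, which forces r1c5 = 4.
4 is placed in column 6, which forces r1c6 = 3.
3 is placed in column 1; hence r2c1 = 4.
4 is placed in column 6, leaving r2c6 = 5.
Cage q needs two cells with product 12, which forces r4c5 = 6.
The two cells of cage q must have product 12; hence r4c6 = 2.
Cage d has product 18, leaving r5c2 = 3.
Cage o needs two cells with sum 9, leaving r5c4 = 4.
Column 6 already has 5, leaving r5c6 = 1.
3 is placed in row 1, so r1c2 = 2.
Cage c needs sum 8; hence r1c3 = 5.
Row 1 already has 2, which forces r1c4 = 1.
Cage g has sum 15, so r2c2 = 6.
The 4 cells of cage g must have sum 15, leaving r2c3 = 3.
1 is placed in column 4; hence r2c4 = 2.
Row 2 now contains 5, leaving r2c5 = 1.
Cage b needs two cells with quotient 2, leaving r3c4 = 6.
6 is placed in column 5; hence r3c5 = 3.
Row 4 already has 6; hence r4c3 = 1.
Row 4 already has 6; hence r4c4 = 3.
Row 5 now contains 1, leaving r5c3 = 6.
Row 5 now contains 1, leaving r5c5 = 5.
Completed grid: 6 2 5 1 4 3 / 4 6 3 2 1 5 / 1 5 2 6 3 4 / 5 4 1 3 6 2 / 2 3 6 4 5 1 / 3 1 4 5 2 6.

3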